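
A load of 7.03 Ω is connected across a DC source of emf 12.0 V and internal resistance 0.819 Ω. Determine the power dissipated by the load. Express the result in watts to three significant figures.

16.4 W

Find the circuit current first, then P = I²R for the load (series elements share I).
I = ε / (r + R) = 12.0 / (0.819 + 7.03) = 1.529 A
P_load = I² R = (1.529)² × 7.03 = 16.43 W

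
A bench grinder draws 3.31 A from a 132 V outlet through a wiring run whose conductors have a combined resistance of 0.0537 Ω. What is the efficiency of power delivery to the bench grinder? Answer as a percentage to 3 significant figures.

The wiring run carries the full 3.31 A.
P_line = I² R_line = (3.310)² × 0.0537 = 0.5883 W
P_source = V I = 132 × 3.310 = 436.9 W; P_load = 436.3 W
η = P_load / P_source = 436.3 / 436.9 = 0.9987

99.9 %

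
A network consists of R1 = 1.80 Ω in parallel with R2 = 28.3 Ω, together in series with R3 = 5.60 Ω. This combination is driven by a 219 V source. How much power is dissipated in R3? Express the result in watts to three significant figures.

Combine R1 and R2 into their parallel equivalent first, reducing the network to two series resistors.
R_p = (1.80×28.3)/(1.80+28.3) = 1.692 Ω
R_total = R_p + 5.60 = 1.692 + 5.60 = 7.292 Ω
I = V / R_total = 219 / 7.292 = 30.03 A
R3 is the series element, so its power is I²R.
P_R3 = (30.03)² × 5.60 = 5051 W

5050 W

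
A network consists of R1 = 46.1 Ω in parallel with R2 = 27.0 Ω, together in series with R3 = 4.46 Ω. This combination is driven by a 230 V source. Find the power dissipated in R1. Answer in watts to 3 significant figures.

Reduce the parallel combination to a single R_p; the circuit then becomes R_p in series with the remaining resistor.
R_p = (46.1×27.0)/(46.1+27.0) = 17.03 Ω
R_total = R_p + 4.46 = 17.03 + 4.46 = 21.49 Ω
I = V / R_total = 230 / 21.49 = 10.70 A
Voltage across the parallel pair: V_p = I × R_p = 10.70 × 17.03 = 182.3 V
R1 sits across V_p; its power is V_p²/R.
P_R1 = (182.3)² / 46.1 = 720.6 W

721 W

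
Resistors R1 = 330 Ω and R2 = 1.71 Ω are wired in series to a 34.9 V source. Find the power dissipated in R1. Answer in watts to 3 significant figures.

In a series string the same current flows through every resistor — find that current, then P = I²R for the one we want.
R_total = 330 + 1.71 = 331.7 Ω
I = V / R_total = 34.9 / 331.7 = 0.1052 A
P_R1 = I² × R1 = (0.1052)² × 330 = 3.653 W

3.65 W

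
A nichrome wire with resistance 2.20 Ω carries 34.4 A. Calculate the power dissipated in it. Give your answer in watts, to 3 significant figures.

2600 W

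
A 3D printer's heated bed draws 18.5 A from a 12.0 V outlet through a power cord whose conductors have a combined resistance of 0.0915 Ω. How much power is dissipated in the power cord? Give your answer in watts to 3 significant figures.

31.3 W

Only the current and the line resistance are needed for the I²R loss.
The power cord carries the full 18.5 A.
P_line = I² R_line = (18.50)² × 0.0915 = 31.32 W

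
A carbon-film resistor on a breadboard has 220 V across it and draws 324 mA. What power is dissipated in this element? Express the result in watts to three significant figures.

Both the voltage across and the current through the element are known, so P = V I applies directly.
P = 220 V × 0.3240 A = 71.28 W

71.3 W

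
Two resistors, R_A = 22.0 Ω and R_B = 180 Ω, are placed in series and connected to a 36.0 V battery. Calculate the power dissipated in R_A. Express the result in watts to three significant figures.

Every series element carries the same I. Get I from the total resistance, then P = I² × R_A.
R_total = 22.0 + 180 = 202.0 Ω
I = V / R_total = 36.0 / 202.0 = 0.1782 A
P_R_A = I² × R_A = (0.1782)² × 22.0 = 0.6988 W

0.699 W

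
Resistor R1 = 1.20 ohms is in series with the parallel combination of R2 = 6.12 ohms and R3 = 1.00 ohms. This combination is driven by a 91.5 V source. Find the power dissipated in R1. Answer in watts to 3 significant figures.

Replace R2 and R3 with their parallel equivalent so the circuit becomes R1 in series with R_p.
R_p = (6.12×1.00)/(6.12+1.00) = 0.8596 Ω
R_total = 1.20 + 0.8596 = 2.060 Ω
I = V / R_total = 91.5 / 2.060 = 44.43 A
R1 is in the main series path, so its power is I²R1.
P_R1 = (44.43)² × 1.20 = 2369 W

2370 W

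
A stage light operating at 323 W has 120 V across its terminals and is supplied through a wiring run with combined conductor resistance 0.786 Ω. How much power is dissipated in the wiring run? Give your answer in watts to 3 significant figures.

5.69 W

Line loss is just I²R for the cable — we know both I and R_line directly.
I = P / V = 323 / 120 = 2.692 A through the wiring run.
P_line = I² R_line = (2.692)² × 0.786 = 5.695 W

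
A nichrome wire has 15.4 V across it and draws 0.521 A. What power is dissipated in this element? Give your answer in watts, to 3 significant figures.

8.02 W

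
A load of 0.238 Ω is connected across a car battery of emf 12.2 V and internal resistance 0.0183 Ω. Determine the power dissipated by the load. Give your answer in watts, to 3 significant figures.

With r and R in series, I = ε/(r+R); the load dissipates I²R.
I = ε / (r + R) = 12.2 / (0.0183 + 0.238) = 47.60 A
P_load = I² R = (47.60)² × 0.238 = 539.3 W

539 W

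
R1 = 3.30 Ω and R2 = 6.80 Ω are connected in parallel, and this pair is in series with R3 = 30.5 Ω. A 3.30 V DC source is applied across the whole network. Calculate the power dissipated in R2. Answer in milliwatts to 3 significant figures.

7.38 mW

Reduce the parallel combination to a single R_p; the circuit then becomes R_p in series with the remaining resistor.
R_p = (3.30×6.80)/(3.30+6.80) = 2.222 Ω
R_total = R_p + 30.5 = 2.222 + 30.5 = 32.72 Ω
I = V / R_total = 3.30 / 32.72 = 0.1009 A
Voltage across the parallel pair: V_p = I × R_p = 0.1009 × 2.222 = 0.2241 V
R2 has V_p across it, so P = V_p²/R2.
P_R2 = (0.2241)² / 6.80 = 0.007383 W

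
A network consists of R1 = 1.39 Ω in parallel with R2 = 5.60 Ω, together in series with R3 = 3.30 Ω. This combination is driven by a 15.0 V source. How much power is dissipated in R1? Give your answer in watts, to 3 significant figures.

10.3 W

Collapse the R1‖R2 pair into one equivalent R_p; then R_p and R3 form a series string.
R_p = (1.39×5.60)/(1.39+5.60) = 1.114 Ω
R_total = R_p + 3.30 = 1.114 + 3.30 = 4.414 Ω
I = V / R_total = 15.0 / 4.414 = 3.399 A
Voltage across the parallel pair: V_p = I × R_p = 3.399 × 1.114 = 3.785 V
Use P = V²/R for R1 with V = V_p.
P_R1 = (3.785)² / 1.39 = 10.30 W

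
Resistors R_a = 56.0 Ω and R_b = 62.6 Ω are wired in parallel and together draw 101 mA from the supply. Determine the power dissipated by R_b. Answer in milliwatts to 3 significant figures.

We need the common branch voltage; get it from I_total × R_eq, then P = V²/R for the branch.
1/R_eq = 1/56.0 + 1/62.6 ⇒ R_eq = 29.56 Ω
V = I_total × R_eq = 0.1010 × 29.56 = 2.985 V
P_R_b = V² / R_b = (2.985)² / 62.6 = 0.1424 W

142 mW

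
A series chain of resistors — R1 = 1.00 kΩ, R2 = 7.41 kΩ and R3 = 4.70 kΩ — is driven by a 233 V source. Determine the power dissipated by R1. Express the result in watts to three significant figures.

0.316 W

Series elements share the same current, so find I first, then use P = I²R.
R_total = (1.00 + 7.41 + 4.70) kΩ = 13110 Ω
I = V / R_total = 233 / 13110 = 0.01777 A
P_R1 = I² × R1 = (0.01777)² × 1000 = 0.3159 W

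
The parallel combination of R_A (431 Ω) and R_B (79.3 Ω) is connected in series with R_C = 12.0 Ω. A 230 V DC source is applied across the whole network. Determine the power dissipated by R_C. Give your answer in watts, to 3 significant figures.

102 W

Reduce the parallel combination to a single R_p; the circuit then becomes R_p in series with the remaining resistor.
R_p = (431×79.3)/(431+79.3) = 66.98 Ω
R_total = R_p + 12.0 = 66.98 + 12.0 = 78.98 Ω
I = V / R_total = 230 / 78.98 = 2.912 A
R_C carries the full series current, so P = I²R.
P_R_C = (2.912)² × 12.0 = 101.8 W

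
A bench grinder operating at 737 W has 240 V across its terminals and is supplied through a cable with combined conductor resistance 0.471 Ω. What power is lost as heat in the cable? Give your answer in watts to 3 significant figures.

4.44 W

The cable and load are in series, so the same current flows in both; the loss is I²R_line.
I = P / V = 737 / 240 = 3.071 A through the cable.
P_line = I² R_line = (3.071)² × 0.471 = 4.442 W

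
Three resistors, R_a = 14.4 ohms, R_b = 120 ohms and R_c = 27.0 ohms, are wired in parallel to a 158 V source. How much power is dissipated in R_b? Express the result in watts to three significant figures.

208 W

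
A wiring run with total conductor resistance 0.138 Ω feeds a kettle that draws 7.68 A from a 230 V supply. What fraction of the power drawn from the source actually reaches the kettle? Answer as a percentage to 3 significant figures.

The wiring run carries the full 7.68 A.
P_line = I² R_line = (7.680)² × 0.138 = 8.140 W
P_source = V I = 230 × 7.680 = 1766 W; P_load = 1758 W
η = P_load / P_source = 1758 / 1766 = 0.9954

99.5 %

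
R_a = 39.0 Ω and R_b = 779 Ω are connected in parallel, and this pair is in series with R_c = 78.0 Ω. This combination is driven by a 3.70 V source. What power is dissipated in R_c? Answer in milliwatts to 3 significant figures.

Combine R_a and R_b into their parallel equivalent first, reducing the network to two series resistors.
R_p = (39.0×779)/(39.0+779) = 37.14 Ω
R_total = R_p + 78.0 = 37.14 + 78.0 = 115.1 Ω
I = V / R_total = 3.70 / 115.1 = 0.03213 A
All the supply current flows through R_c; use P = I²R_c.
P_R_c = (0.03213)² × 78.0 = 0.08055 W

80.5 mW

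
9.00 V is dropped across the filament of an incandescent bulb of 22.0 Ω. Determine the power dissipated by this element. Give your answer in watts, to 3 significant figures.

3.68 W

Voltage and resistance are given, so P = V²/R is the one-step route.
P = (9.00 V)² / 22.0 Ω = 3.682 W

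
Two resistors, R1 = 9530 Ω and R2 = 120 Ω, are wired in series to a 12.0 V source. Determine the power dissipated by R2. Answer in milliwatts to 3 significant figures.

Since the resistors are in series they all carry the loop current I = V/R_total; the power in any one is I²R.
R_total = 9530 + 120 = 9650 Ω
I = V / R_total = 12.0 / 9650 = 0.001244 A
P_R2 = I² × R2 = (0.001244)² × 120 = 0.0001856 W

0.186 mW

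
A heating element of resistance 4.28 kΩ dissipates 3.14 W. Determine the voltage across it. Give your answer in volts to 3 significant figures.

116 V

Inverting the appropriate power form: V = √(P R).
V = √(3.14 × 4280) = 115.9 V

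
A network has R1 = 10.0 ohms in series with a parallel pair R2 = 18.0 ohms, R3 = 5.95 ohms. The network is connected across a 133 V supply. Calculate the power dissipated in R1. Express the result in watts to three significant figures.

845 W

Reduce the parallel pair to R_p first; the network is then a simple series string.
R_p = (18.0×5.95)/(18.0+5.95) = 4.472 Ω
R_total = 10.0 + 4.472 = 14.47 Ω
I = V / R_total = 133 / 14.47 = 9.190 A
R1 is in the main series path, so its power is I²R1.
P_R1 = (9.190)² × 10.0 = 844.6 W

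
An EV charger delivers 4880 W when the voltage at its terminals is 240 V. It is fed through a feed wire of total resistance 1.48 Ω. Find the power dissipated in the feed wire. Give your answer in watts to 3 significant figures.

Only the current and the line resistance are needed for the I²R loss.
I = P / V = 4880 / 240 = 20.33 A through the feed wire.
P_line = I² R_line = (20.33)² × 1.48 = 611.9 W

612 W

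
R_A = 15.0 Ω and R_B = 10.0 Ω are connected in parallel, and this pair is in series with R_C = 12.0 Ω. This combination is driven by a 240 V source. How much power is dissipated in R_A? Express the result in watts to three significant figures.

First find R_p for the parallel pair, then treat R_p + R_C as a series loop.
R_p = (15.0×10.0)/(15.0+10.0) = 6.000 Ω
R_total = R_p + 12.0 = 6.000 + 12.0 = 18.00 Ω
I = V / R_total = 240 / 18.00 = 13.33 A
Voltage across the parallel pair: V_p = I × R_p = 13.33 × 6.000 = 80.00 V
Use P = V²/R for R_A with V = V_p.
P_R_A = (80.00)² / 15.0 = 426.7 W

427 W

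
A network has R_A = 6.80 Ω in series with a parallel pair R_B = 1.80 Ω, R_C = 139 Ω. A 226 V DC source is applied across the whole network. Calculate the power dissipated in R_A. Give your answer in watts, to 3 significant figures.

Collapse R_B‖R_C to a single equivalent, reducing the network to two series elements.
R_p = (1.80×139)/(1.80+139) = 1.777 Ω
R_total = 6.80 + 1.777 = 8.577 Ω
I = V / R_total = 226 / 8.577 = 26.35 A
R_A is in the main series path, so its power is I²R_A.
P_R_A = (26.35)² × 6.80 = 4721 W

4720 W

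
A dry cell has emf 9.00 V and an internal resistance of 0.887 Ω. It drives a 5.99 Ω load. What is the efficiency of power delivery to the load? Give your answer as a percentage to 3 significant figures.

87.1 %

The source delivers εI, of which I²R reaches the load and I²r is lost; since I is common, η = R/(R+r).
η = R / (R + r) = 5.99 / (5.99 + 0.887) = 0.8710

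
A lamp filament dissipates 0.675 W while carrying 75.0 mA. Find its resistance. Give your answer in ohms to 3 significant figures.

Rearranging the power relation for the two known quantities gives R = P / I².
R = 0.675 / (0.07500)² = 120.0 Ω

120 Ω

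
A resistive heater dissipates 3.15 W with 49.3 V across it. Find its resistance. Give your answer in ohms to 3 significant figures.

The two known quantities fix the third via R = V² / P.
R = (49.3)² / 3.15 = 771.6 Ω

772 Ω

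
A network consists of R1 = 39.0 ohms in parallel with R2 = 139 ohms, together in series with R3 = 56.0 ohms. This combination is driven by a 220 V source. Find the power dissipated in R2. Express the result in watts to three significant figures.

Combine R1 and R2 into their parallel equivalent first, reducing the network to two series resistors.
R_p = (39.0×139)/(39.0+139) = 30.46 Ω
R_total = R_p + 56.0 = 30.46 + 56.0 = 86.46 Ω
I = V / R_total = 220 / 86.46 = 2.545 A
Voltage across the parallel pair: V_p = I × R_p = 2.545 × 30.46 = 77.50 V
Use P = V²/R for R2 with V = V_p.
P_R2 = (77.50)² / 139 = 43.21 W

43.2 W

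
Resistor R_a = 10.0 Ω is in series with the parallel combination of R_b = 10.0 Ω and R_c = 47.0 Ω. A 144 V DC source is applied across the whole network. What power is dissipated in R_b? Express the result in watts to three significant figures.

First combine the parallel branches into one equivalent R_p, then R_a + R_p is a series pair.
R_p = (10.0×47.0)/(10.0+47.0) = 8.246 Ω
R_total = 10.0 + 8.246 = 18.25 Ω
I = V / R_total = 144 / 18.25 = 7.892 A
Voltage across the parallel pair: V_p = I × R_p = 7.892 × 8.246 = 65.08 V
With V_p across R_b, its power is V_p²/R_b.
P_R_b = (65.08)² / 10.0 = 423.5 W

424 W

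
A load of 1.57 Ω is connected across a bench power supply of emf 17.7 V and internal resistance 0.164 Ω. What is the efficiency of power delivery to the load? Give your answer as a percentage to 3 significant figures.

η = P_load/(P_load+P_int) = I²R/(I²R+I²r) = R/(R+r) — the I² cancels for series elements.
η = R / (R + r) = 1.57 / (1.57 + 0.164) = 0.9054

90.5 %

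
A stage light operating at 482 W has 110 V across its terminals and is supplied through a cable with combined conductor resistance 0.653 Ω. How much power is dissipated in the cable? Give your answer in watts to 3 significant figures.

12.5 W

The cable is a series resistance carrying the load current; its dissipation is I²R_line.
I = P / V = 482 / 110 = 4.382 A through the cable.
P_line = I² R_line = (4.382)² × 0.653 = 12.54 W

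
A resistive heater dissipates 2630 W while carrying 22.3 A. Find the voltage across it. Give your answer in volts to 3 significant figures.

118 V

Inverting the appropriate power form: V = P / I.
V = 2630 / 22.30 = 117.9 V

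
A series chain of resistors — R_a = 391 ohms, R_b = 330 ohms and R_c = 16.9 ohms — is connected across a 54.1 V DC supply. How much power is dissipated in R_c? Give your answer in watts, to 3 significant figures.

Series elements share the same current, so find I first, then use P = I²R.
R_total = 391 + 330 + 16.9 = 737.9 Ω
I = V / R_total = 54.1 / 737.9 = 0.07332 A
P_R_c = I² × R_c = (0.07332)² × 16.9 = 0.09084 W

0.0908 W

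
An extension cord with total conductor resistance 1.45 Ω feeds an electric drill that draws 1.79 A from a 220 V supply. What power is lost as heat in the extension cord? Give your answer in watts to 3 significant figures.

The extension cord and load are in series, so the same current flows in both; the loss is I²R_line.
The extension cord carries the full 1.79 A.
P_line = I² R_line = (1.790)² × 1.45 = 4.646 W

4.65 W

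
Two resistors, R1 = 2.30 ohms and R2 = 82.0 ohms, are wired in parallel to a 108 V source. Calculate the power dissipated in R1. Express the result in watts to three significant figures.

5070 W

R1 sits directly across the source, so P = V²/R with V = 108 V.
P_R1 = V² / R1 = (108)² / 2.30 Ω = 5071 W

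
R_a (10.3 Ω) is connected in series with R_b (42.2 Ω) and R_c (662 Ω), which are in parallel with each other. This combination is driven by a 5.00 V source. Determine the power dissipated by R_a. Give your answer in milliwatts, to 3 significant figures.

Replace R_b and R_c with their parallel equivalent so the circuit becomes R_a in series with R_p.
R_p = (42.2×662)/(42.2+662) = 39.67 Ω
R_total = 10.3 + 39.67 = 49.97 Ω
I = V / R_total = 5.00 / 49.97 = 0.1001 A
R_a carries the full series current, so P = I²R.
P_R_a = (0.1001)² × 10.3 = 0.1031 W

103 mW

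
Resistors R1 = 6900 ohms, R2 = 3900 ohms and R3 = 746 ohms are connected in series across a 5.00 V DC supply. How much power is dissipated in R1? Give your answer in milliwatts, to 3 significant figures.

Series elements share the same current, so find I first, then use P = I²R.
R_total = 6900 + 3900 + 746 = 11550 Ω
I = V / R_total = 5.00 / 11550 = 0.0004331 A
P_R1 = I² × R1 = (0.0004331)² × 6900 = 0.001294 W

1.29 mW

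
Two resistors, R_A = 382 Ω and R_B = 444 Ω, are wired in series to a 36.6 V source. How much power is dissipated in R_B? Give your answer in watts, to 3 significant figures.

The current is common to all series resistors; compute it, then apply P = I²R for the target.
R_total = 382 + 444 = 826.0 Ω
I = V / R_total = 36.6 / 826.0 = 0.04431 A
P_R_B = I² × R_B = (0.04431)² × 444 = 0.8717 W

0.872 W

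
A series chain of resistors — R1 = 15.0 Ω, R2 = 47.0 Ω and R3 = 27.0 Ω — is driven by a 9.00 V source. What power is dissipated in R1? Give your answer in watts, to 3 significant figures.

Series elements share the same current, so find I first, then use P = I²R.
R_total = 15.0 + 47.0 + 27.0 = 89.00 Ω
I = V / R_total = 9.00 / 89.00 = 0.1011 A
P_R1 = I² × R1 = (0.1011)² × 15.0 = 0.1534 W

0.153 W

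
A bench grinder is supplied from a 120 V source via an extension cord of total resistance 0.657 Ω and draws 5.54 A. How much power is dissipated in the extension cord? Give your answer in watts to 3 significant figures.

Only the current and the line resistance are needed for the I²R loss.
The extension cord carries the full 5.54 A.
P_line = I² R_line = (5.540)² × 0.657 = 20.16 W

20.2 W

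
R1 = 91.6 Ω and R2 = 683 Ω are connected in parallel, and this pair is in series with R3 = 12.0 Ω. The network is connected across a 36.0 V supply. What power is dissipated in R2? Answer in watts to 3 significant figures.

1.44 W

Collapse the R1‖R2 pair into one equivalent R_p; then R_p and R3 form a series string.
R_p = (91.6×683)/(91.6+683) = 80.77 Ω
R_total = R_p + 12.0 = 80.77 + 12.0 = 92.77 Ω
I = V / R_total = 36.0 / 92.77 = 0.3881 A
Voltage across the parallel pair: V_p = I × R_p = 0.3881 × 80.77 = 31.34 V
R2 has V_p across it, so P = V_p²/R2.
P_R2 = (31.34)² / 683 = 1.438 W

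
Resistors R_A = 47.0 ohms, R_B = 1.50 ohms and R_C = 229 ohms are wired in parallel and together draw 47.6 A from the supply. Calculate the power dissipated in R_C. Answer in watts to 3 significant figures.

The branches share the same voltage, but only the total current is given — find V from the equivalent resistance first.
1/R_eq = 1/47.0 + 1/1.50 + 1/229 ⇒ R_eq = 1.444 Ω
V = I_total × R_eq = 47.60 × 1.444 = 68.76 V
P_R_C = V² / R_C = (68.76)² / 229 = 20.64 W

20.6 W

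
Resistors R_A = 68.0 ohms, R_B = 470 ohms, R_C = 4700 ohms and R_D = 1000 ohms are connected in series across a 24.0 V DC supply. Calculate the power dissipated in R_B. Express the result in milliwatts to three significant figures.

In a series string the same current flows through every resistor — find that current, then P = I²R for the one we want.
R_total = 68.0 + 470 + 4700 + 1000 = 6238 Ω
I = V / R_total = 24.0 / 6238 = 0.003847 A
P_R_B = I² × R_B = (0.003847)² × 470 = 0.006957 W

6.96 mW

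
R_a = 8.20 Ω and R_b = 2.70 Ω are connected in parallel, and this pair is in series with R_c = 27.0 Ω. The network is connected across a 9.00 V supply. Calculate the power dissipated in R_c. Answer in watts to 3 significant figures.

First find R_p for the parallel pair, then treat R_p + R_c as a series loop.
R_p = (8.20×2.70)/(8.20+2.70) = 2.031 Ω
R_total = R_p + 27.0 = 2.031 + 27.0 = 29.03 Ω
I = V / R_total = 9.00 / 29.03 = 0.3100 A
All the supply current flows through R_c; use P = I²R_c.
P_R_c = (0.3100)² × 27.0 = 2.595 W

2.59 W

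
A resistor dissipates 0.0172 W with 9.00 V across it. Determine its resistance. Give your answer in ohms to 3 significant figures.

The two known quantities fix the third via R = V² / P.
R = (9.00)² / 0.0172 = 4709 Ω

4710 Ω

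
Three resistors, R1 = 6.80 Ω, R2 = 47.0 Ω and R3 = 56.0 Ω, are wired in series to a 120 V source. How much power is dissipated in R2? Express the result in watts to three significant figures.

56.1 W

Series elements share the same current, so find I first, then use P = I²R.
R_total = 6.80 + 47.0 + 56.0 = 109.8 Ω
I = V / R_total = 120 / 109.8 = 1.093 A
P_R2 = I² × R2 = (1.093)² × 47.0 = 56.14 W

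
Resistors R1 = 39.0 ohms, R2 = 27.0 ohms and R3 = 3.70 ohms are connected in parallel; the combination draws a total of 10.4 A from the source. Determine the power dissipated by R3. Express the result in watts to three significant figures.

264 W

Parallel branches share V, not I — compute V via R_eq, then use V²/R for the target branch.
1/R_eq = 1/39.0 + 1/27.0 + 1/3.70 ⇒ R_eq = 3.003 Ω
V = I_total × R_eq = 10.40 × 3.003 = 31.24 V
P_R3 = V² / R3 = (31.24)² / 3.70 = 263.7 W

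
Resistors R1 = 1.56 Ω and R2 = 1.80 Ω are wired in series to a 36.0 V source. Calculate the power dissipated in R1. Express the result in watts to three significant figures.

179 W

Series elements share the same current, so find I first, then use P = I²R.
R_total = 1.56 + 1.80 = 3.360 Ω
I = V / R_total = 36.0 / 3.360 = 10.71 A
P_R1 = I² × R1 = (10.71)² × 1.56 = 179.1 W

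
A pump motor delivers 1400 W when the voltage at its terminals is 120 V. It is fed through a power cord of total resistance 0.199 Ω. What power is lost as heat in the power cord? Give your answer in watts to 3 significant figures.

The power cord is a series resistance carrying the load current; its dissipation is I²R_line.
I = P / V = 1400 / 120 = 11.67 A through the power cord.
P_line = I² R_line = (11.67)² × 0.199 = 27.09 W

27.1 W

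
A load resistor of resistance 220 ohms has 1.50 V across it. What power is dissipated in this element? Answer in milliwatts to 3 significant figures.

10.2 mW

Voltage and resistance are given, so P = V²/R is the one-step route.
P = (1.50 V)² / 220 Ω = 0.01023 W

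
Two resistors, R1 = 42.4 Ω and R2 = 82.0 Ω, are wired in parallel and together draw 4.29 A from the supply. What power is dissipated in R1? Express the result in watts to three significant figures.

339 W

Only the total current is stated, so first find the parallel equivalent to get the voltage across the combination.
1/R_eq = 1/42.4 + 1/82.0 ⇒ R_eq = 27.95 Ω
V = I_total × R_eq = 4.290 × 27.95 = 119.9 V
P_R1 = V² / R1 = (119.9)² / 42.4 = 339.1 W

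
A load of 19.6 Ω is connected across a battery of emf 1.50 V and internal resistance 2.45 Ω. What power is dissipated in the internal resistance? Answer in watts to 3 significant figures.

0.0113 W

The source's internal resistance is just another series element carrying I; its dissipation is I²r.
I = ε / (r + R) = 1.50 / (2.45 + 19.6) = 0.06803 A
P_int = I² r = (0.06803)² × 2.45 = 0.01134 W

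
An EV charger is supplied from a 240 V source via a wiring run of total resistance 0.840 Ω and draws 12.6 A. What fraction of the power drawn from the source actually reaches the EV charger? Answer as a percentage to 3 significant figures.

95.6 %

The wiring run carries the full 12.6 A.
P_line = I² R_line = (12.60)² × 0.840 = 133.4 W
P_source = V I = 240 × 12.60 = 3024 W; P_load = 2891 W
η = P_load / P_source = 2891 / 3024 = 0.9559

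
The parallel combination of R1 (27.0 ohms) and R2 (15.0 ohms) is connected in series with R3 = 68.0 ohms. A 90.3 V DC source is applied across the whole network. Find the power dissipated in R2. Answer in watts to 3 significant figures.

Collapse the R1‖R2 pair into one equivalent R_p; then R_p and R3 form a series string.
R_p = (27.0×15.0)/(27.0+15.0) = 9.643 Ω
R_total = R_p + 68.0 = 9.643 + 68.0 = 77.64 Ω
I = V / R_total = 90.3 / 77.64 = 1.163 A
Voltage across the parallel pair: V_p = I × R_p = 1.163 × 9.643 = 11.21 V
Use P = V²/R for R2 with V = V_p.
P_R2 = (11.21)² / 15.0 = 8.385 W

8.38 W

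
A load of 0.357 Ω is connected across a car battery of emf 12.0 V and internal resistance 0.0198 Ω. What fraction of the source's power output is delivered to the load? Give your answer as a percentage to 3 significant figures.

η = P_load/(P_load+P_int) = I²R/(I²R+I²r) = R/(R+r) — the I² cancels for series elements.
η = R / (R + r) = 0.357 / (0.357 + 0.0198) = 0.9475

94.7 %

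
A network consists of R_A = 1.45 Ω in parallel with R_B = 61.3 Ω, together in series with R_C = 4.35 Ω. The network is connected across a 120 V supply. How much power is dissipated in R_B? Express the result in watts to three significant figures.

First find R_p for the parallel pair, then treat R_p + R_C as a series loop.
R_p = (1.45×61.3)/(1.45+61.3) = 1.416 Ω
R_total = R_p + 4.35 = 1.416 + 4.35 = 5.766 Ω
I = V / R_total = 120 / 5.766 = 20.81 A
Voltage across the parallel pair: V_p = I × R_p = 20.81 × 1.416 = 29.48 V
R_B sits across V_p; its power is V_p²/R.
P_R_B = (29.48)² / 61.3 = 14.17 W

14.2 W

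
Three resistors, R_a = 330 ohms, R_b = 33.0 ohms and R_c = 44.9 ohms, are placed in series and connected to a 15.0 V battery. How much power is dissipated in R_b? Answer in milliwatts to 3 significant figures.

44.6 mW

Every series element carries the same I. Get I from the total resistance, then P = I² × R_b.
R_total = 330 + 33.0 + 44.9 = 407.9 Ω
I = V / R_total = 15.0 / 407.9 = 0.03677 A
P_R_b = I² × R_b = (0.03677)² × 33.0 = 0.04463 W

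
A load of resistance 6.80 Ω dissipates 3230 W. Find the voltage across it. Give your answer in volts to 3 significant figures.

148 V

Rearranging the power relation for the two known quantities gives V = √(P R).
V = √(3230 × 6.80) = 148.2 V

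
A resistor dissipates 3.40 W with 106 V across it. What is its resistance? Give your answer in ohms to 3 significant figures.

Rearranging the power relation for the two known quantities gives R = V² / P.
R = (106)² / 3.40 = 3305 Ω

3300 Ω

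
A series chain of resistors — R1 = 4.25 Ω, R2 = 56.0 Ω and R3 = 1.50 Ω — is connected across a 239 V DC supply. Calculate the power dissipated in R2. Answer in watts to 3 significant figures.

In a series string the same current flows through every resistor — find that current, then P = I²R for the one we want.
R_total = 4.25 + 56.0 + 1.50 = 61.75 Ω
I = V / R_total = 239 / 61.75 = 3.870 A
P_R2 = I² × R2 = (3.870)² × 56.0 = 838.9 W

839 W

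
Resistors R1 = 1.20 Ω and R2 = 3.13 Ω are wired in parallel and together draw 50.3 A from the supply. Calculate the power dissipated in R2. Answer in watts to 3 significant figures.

The branches share the same voltage, but only the total current is given — find V from the equivalent resistance first.
1/R_eq = 1/1.20 + 1/3.13 ⇒ R_eq = 0.8674 Ω
V = I_total × R_eq = 50.30 × 0.8674 = 43.63 V
P_R2 = V² / R2 = (43.63)² / 3.13 = 608.2 W

608 W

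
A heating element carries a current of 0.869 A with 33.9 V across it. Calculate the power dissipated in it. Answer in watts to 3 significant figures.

With V and I both given, power follows immediately from P = V I.
P = 33.9 V × 0.8690 A = 29.46 W

29.5 W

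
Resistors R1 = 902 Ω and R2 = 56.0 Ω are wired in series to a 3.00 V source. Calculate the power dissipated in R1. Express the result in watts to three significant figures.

Every series element carries the same I. Get I from the total resistance, then P = I² × R1.
R_total = 902 + 56.0 = 958.0 Ω
I = V / R_total = 3.00 / 958.0 = 0.003132 A
P_R1 = I² × R1 = (0.003132)² × 902 = 0.008845 W

0.00885 W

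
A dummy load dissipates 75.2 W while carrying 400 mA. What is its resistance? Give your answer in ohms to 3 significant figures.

From P = V I = I²R = V²/R, with the two given quantities we get R = P / I².
R = 75.2 / (0.4000)² = 470.0 Ω

470 Ω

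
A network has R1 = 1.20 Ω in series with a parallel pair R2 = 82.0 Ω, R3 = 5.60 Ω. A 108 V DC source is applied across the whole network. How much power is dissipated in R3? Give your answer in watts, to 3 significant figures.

Collapse R2‖R3 to a single equivalent, reducing the network to two series elements.
R_p = (82.0×5.60)/(82.0+5.60) = 5.242 Ω
R_total = 1.20 + 5.242 = 6.442 Ω
I = V / R_total = 108 / 6.442 = 16.76 A
Voltage across the parallel pair: V_p = I × R_p = 16.76 × 5.242 = 87.88 V
R3 is across V_p, so use P = V²/R for that branch.
P_R3 = (87.88)² / 5.60 = 1379 W

1380 W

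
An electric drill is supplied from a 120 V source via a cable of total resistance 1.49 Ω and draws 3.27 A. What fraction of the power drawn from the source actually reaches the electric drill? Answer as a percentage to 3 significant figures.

The cable carries the full 3.27 A.
P_line = I² R_line = (3.270)² × 1.49 = 15.93 W
P_source = V I = 120 × 3.270 = 392.4 W; P_load = 376.5 W
η = P_load / P_source = 376.5 / 392.4 = 0.9594

95.9 %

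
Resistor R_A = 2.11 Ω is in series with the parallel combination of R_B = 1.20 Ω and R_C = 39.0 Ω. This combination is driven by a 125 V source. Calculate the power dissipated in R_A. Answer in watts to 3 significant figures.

3080 W

First combine the parallel branches into one equivalent R_p, then R_A + R_p is a series pair.
R_p = (1.20×39.0)/(1.20+39.0) = 1.164 Ω
R_total = 2.11 + 1.164 = 3.274 Ω
I = V / R_total = 125 / 3.274 = 38.18 A
R_A is in the main series path, so its power is I²R_A.
P_R_A = (38.18)² × 2.11 = 3075 W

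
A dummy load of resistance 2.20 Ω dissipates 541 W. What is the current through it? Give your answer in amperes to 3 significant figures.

15.7 A

From P = V I = I²R = V²/R, with the two given quantities we get I = √(P / R).
I = √(541 / 2.20) = 15.68 A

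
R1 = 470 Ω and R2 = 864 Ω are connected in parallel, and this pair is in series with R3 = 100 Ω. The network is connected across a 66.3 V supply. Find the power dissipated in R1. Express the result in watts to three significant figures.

5.30 W

First find R_p for the parallel pair, then treat R_p + R3 as a series loop.
R_p = (470×864)/(470+864) = 304.4 Ω
R_total = R_p + 100 = 304.4 + 100 = 404.4 Ω
I = V / R_total = 66.3 / 404.4 = 0.1639 A
Voltage across the parallel pair: V_p = I × R_p = 0.1639 × 304.4 = 49.91 V
R1 sits across V_p; its power is V_p²/R.
P_R1 = (49.91)² / 470 = 5.299 W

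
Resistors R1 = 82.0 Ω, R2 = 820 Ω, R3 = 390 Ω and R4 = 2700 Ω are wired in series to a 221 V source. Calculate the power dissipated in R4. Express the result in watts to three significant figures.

8.27 W

Series elements share the same current, so find I first, then use P = I²R.
R_total = 82.0 + 820 + 390 + 2700 = 3992 Ω
I = V / R_total = 221 / 3992 = 0.05536 A
P_R4 = I² × R4 = (0.05536)² × 2700 = 8.275 W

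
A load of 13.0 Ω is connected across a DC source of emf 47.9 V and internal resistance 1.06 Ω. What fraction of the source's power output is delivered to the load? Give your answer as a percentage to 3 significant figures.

92.5 %

η = P_load/(P_load+P_int) = I²R/(I²R+I²r) = R/(R+r) — the I² cancels for series elements.
η = R / (R + r) = 13.0 / (13.0 + 1.06) = 0.9246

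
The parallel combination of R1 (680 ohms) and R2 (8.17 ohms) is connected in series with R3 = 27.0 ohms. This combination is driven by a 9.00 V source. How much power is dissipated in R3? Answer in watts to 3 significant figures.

First find R_p for the parallel pair, then treat R_p + R3 as a series loop.
R_p = (680×8.17)/(680+8.17) = 8.073 Ω
R_total = R_p + 27.0 = 8.073 + 27.0 = 35.07 Ω
I = V / R_total = 9.00 / 35.07 = 0.2566 A
All the supply current flows through R3; use P = I²R3.
P_R3 = (0.2566)² × 27.0 = 1.778 W

1.78 W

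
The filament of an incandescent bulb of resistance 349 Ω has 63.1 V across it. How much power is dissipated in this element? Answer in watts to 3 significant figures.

With V across and R both known, P = V²/R gives the dissipation directly.
P = (63.1 V)² / 349 Ω = 11.41 W

11.4 W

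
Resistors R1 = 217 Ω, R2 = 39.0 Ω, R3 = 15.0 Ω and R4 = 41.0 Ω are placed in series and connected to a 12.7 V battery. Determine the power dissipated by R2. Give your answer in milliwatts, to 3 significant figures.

64.6 mW

The current is common to all series resistors; compute it, then apply P = I²R for the target.
R_total = 217 + 39.0 + 15.0 + 41.0 = 312.0 Ω
I = V / R_total = 12.7 / 312.0 = 0.04071 A
P_R2 = I² × R2 = (0.04071)² × 39.0 = 0.06462 W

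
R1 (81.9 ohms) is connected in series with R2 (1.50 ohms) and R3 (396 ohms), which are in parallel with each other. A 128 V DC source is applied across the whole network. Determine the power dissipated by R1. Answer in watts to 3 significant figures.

Replace R2 and R3 with their parallel equivalent so the circuit becomes R1 in series with R_p.
R_p = (1.50×396)/(1.50+396) = 1.494 Ω
R_total = 81.9 + 1.494 = 83.39 Ω
I = V / R_total = 128 / 83.39 = 1.535 A
The full supply current passes through R1: P = I²R.
P_R1 = (1.535)² × 81.9 = 192.9 W

193 W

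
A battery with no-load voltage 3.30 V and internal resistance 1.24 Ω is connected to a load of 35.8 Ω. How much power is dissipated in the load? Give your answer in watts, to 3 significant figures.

With r and R in series, I = ε/(r+R); the load dissipates I²R.
I = ε / (r + R) = 3.30 / (1.24 + 35.8) = 0.08909 A
P_load = I² R = (0.08909)² × 35.8 = 0.2842 W

0.284 W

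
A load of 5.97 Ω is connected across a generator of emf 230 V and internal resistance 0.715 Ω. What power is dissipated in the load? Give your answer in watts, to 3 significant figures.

7070 W

The internal resistance and the load are in series, so the same I flows through both; get I from ε/(r+R), then I²R for the load.
I = ε / (r + R) = 230 / (0.715 + 5.97) = 34.41 A
P_load = I² R = (34.41)² × 5.97 = 7067 W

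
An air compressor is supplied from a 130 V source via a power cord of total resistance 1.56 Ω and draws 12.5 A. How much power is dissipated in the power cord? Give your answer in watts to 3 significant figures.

244 W

Only the current and the line resistance are needed for the I²R loss.
The power cord carries the full 12.5 A.
P_line = I² R_line = (12.50)² × 1.56 = 243.8 W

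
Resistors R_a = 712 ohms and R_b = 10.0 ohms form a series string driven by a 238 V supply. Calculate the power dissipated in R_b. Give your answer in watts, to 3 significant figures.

Every series element carries the same I. Get I from the total resistance, then P = I² × R_b.
R_total = 712 + 10.0 = 722.0 Ω
I = V / R_total = 238 / 722.0 = 0.3296 A
P_R_b = I² × R_b = (0.3296)² × 10.0 = 1.087 W

1.09 W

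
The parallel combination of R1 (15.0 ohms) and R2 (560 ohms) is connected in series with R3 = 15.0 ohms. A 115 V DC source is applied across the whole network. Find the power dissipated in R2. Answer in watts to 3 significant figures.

5.75 W

Reduce the parallel combination to a single R_p; the circuit then becomes R_p in series with the remaining resistor.
R_p = (15.0×560)/(15.0+560) = 14.61 Ω
R_total = R_p + 15.0 = 14.61 + 15.0 = 29.61 Ω
I = V / R_total = 115 / 29.61 = 3.884 A
Voltage across the parallel pair: V_p = I × R_p = 3.884 × 14.61 = 56.74 V
R2 sits across V_p; its power is V_p²/R.
P_R2 = (56.74)² / 560 = 5.749 W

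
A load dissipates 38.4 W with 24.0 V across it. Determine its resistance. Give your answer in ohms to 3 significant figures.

15.0 Ω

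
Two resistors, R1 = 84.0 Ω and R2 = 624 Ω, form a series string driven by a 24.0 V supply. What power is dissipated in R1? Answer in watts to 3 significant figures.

0.0965 W

Every series element carries the same I. Get I from the total resistance, then P = I² × R1.
R_total = 84.0 + 624 = 708.0 Ω
I = V / R_total = 24.0 / 708.0 = 0.03390 A
P_R1 = I² × R1 = (0.03390)² × 84.0 = 0.09652 W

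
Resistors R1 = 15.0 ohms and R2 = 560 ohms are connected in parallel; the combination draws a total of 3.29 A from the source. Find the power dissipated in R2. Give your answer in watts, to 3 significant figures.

We need the common branch voltage; get it from I_total × R_eq, then P = V²/R for the branch.
1/R_eq = 1/15.0 + 1/560 ⇒ R_eq = 14.61 Ω
V = I_total × R_eq = 3.290 × 14.61 = 48.06 V
P_R2 = V² / R2 = (48.06)² / 560 = 4.125 W

4.13 W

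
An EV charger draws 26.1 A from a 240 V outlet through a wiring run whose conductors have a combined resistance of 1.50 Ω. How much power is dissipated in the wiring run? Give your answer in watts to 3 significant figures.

Only the current and the line resistance are needed for the I²R loss.
The wiring run carries the full 26.1 A.
P_line = I² R_line = (26.10)² × 1.50 = 1022 W

1020 W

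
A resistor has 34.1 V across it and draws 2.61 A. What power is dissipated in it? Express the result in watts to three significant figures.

With V and I both given, power follows immediately from P = V I.
P = 34.1 V × 2.610 A = 89.00 W

89.0 W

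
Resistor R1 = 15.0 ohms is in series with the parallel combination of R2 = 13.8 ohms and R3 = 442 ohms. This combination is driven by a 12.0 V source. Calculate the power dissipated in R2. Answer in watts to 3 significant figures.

2.32 W

Reduce the parallel pair to R_p first; the network is then a simple series string.
R_p = (13.8×442)/(13.8+442) = 13.38 Ω
R_total = 15.0 + 13.38 = 28.38 Ω
I = V / R_total = 12.0 / 28.38 = 0.4228 A
Voltage across the parallel pair: V_p = I × R_p = 0.4228 × 13.38 = 5.658 V
With V_p across R2, its power is V_p²/R2.
P_R2 = (5.658)² / 13.8 = 2.320 W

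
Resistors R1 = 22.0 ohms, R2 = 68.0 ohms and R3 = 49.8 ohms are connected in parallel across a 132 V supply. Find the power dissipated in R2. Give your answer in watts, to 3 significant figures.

256 W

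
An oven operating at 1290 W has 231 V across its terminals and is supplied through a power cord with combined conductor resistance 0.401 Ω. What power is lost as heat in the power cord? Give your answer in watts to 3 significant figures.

Line loss is just I²R for the cable — we know both I and R_line directly.
I = P / V = 1290 / 231 = 5.584 A through the power cord.
P_line = I² R_line = (5.584)² × 0.401 = 12.51 W

12.5 W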